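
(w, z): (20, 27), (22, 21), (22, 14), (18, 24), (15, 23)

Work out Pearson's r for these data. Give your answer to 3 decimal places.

-0.478

n = 5, Σw = 97, Σz = 109, Σw² = 1917, Σz² = 2471, Σwz = 2087
nΣwz − ΣwΣz = 10435 − 10573 = -138
nΣw² − (Σw)² = 9585 − 9409 = 176; nΣz² − (Σz)² = 12355 − 11881 = 474
r = -138 / √(176 × 474) = -138 / 288.8321 ≈ -0.478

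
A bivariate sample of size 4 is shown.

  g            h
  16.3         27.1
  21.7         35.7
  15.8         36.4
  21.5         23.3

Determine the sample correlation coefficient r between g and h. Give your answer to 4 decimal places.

n = 4, Σg = 75.3, Σh = 122.5, Σg² = 1448.47, Σh² = 3876.75, Σgh = 2292.49
nΣgh − ΣgΣh = 9169.96 − 9224.25 = -54.29
nΣg² − (Σg)² = 5793.88 − 5670.09 = 123.79; nΣh² − (Σh)² = 15507 − 15006.25 = 500.75
r = -54.29 / √(123.79 × 500.75) = -54.29 / 248.9736 ≈ -0.2181

-0.2181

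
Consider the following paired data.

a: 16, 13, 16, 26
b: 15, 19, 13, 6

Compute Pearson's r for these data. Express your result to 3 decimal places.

-0.969

n = 4, Σa = 71, Σb = 53, Σa² = 1357, Σb² = 791, Σab = 851
nΣab − ΣaΣb = 3404 − 3763 = -359
nΣa² − (Σa)² = 5428 − 5041 = 387; nΣb² − (Σb)² = 3164 − 2809 = 355
r = -359 / √(387 × 355) = -359 / 370.6548 ≈ -0.969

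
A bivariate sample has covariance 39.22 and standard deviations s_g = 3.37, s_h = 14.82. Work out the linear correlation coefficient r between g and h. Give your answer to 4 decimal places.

0.7853

r = Cov(g,h) / (s_g · s_h) = 39.22 / (3.37 × 14.82)
  = 39.22 / 49.9434 ≈ 0.7853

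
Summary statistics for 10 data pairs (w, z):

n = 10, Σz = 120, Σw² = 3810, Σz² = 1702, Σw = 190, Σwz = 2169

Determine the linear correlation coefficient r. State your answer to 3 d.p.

-0.485

r = (nΣwz − ΣwΣz) / √[(nΣw² − (Σw)²)(nΣz² − (Σz)²)]
Numerator: 10×2169 − 190×120 = -1110
Denominator: √[(38100 − 36100)(17020 − 14400)] = √[2000 × 2620] = 2289.1046
r = -1110 / 2289.1046 ≈ -0.485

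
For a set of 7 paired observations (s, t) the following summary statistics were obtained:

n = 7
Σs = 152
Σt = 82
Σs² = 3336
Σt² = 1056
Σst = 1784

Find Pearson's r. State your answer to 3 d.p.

0.059

r = (nΣst − ΣsΣt) / √[(nΣs² − (Σs)²)(nΣt² − (Σt)²)]
Numerator: 7×1784 − 152×82 = 24
Denominator: √[(23352 − 23104)(7392 − 6724)] = √[248 × 668] = 407.0184
r = 24 / 407.0184 ≈ 0.059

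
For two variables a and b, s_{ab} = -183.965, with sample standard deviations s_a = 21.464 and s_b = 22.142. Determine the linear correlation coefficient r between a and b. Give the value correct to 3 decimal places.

r = Cov(a,b) / (s_a · s_b) = -183.965 / (21.464 × 22.142)
  = -183.965 / 475.2559 ≈ -0.387

-0.387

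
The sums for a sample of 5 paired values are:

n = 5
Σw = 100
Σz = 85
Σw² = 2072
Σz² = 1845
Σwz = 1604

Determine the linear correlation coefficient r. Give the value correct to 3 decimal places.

r = (nΣwz − ΣwΣz) / √[(nΣw² − (Σw)²)(nΣz² − (Σz)²)]
Numerator: 5×1604 − 100×85 = -480
Denominator: √[(10360 − 10000)(9225 − 7225)] = √[360 × 2000] = 848.5281
r = -480 / 848.5281 ≈ -0.566

-0.566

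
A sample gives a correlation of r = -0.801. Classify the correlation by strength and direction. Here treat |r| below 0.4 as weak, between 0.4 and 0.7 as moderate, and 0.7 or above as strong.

r = -0.801 < 0 so the relationship is negative.
|r| = 0.801, which falls in the strong range.

strong negative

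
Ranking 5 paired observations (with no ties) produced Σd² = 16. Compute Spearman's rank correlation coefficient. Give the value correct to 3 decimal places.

ρ = 1 − 6Σd² / [n(n²−1)] = 1 − 6×16 / (5×24)
  = 1 − 96/120 = 1 − 0.8000 ≈ 0.200

0.200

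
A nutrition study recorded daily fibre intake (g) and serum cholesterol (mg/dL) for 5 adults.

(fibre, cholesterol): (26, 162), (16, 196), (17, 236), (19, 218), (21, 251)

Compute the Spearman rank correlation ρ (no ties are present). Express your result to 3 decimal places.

Rank fibre: 5, 1, 2, 3, 4
Rank cholesterol: 1, 2, 4, 3, 5
d = rank(fibre) − rank(cholesterol): 4, -1, -2, 0, -1; Σd² = 22
ρ = 1 − 6Σd² / [n(n²−1)] = 1 − 6×22 / (5×24) = 1 − 132/120 ≈ -0.100

-0.100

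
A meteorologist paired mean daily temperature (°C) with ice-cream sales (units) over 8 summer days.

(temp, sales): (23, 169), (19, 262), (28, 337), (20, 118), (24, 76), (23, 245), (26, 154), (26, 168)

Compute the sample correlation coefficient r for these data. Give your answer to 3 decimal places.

0.203

n = 8, Σx = 189, Σy = 1529, Σx² = 4531, Σy² = 342439, Σxy = 36492
nΣxy − ΣxΣy = 291936 − 288981 = 2955
nΣx² − (Σx)² = 36248 − 35721 = 527; nΣy² − (Σy)² = 2739512 − 2337841 = 401671
r = 2955 / √(527 × 401671) = 2955 / 14549.2480 ≈ 0.203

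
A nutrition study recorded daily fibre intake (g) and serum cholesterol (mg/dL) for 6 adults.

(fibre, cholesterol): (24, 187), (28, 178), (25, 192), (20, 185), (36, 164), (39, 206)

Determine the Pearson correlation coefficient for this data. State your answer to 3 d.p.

0.063

n = 6, Σx = 172, Σy = 1112, Σx² = 5202, Σy² = 207074, Σxy = 31910
nΣxy − ΣxΣy = 191460 − 191264 = 196
nΣx² − (Σx)² = 31212 − 29584 = 1628; nΣy² − (Σy)² = 1242444 − 1236544 = 5900
r = 196 / √(1628 × 5900) = 196 / 3099.2257 ≈ 0.063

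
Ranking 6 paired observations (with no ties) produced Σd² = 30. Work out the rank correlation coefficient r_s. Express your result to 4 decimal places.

ρ = 1 − 6Σd² / [n(n²−1)] = 1 − 6×30 / (6×35)
  = 1 − 180/210 = 1 − 0.85714 ≈ 0.1429

0.1429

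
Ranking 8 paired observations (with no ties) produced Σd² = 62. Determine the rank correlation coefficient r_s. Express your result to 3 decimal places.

ρ = 1 − 6Σd² / [n(n²−1)] = 1 − 6×62 / (8×63)
  = 1 − 372/504 = 1 − 0.7381 ≈ 0.262

0.262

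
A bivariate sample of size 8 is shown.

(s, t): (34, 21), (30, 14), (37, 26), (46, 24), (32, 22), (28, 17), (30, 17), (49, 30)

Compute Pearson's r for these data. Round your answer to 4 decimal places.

n = 8, Σs = 286, Σt = 171, Σs² = 10650, Σt² = 3851, Σst = 6360
nΣst − ΣsΣt = 50880 − 48906 = 1974
nΣs² − (Σs)² = 85200 − 81796 = 3404; nΣt² − (Σt)² = 30808 − 29241 = 1567
r = 1974 / √(3404 × 1567) = 1974 / 2309.5601 ≈ 0.8547

0.8547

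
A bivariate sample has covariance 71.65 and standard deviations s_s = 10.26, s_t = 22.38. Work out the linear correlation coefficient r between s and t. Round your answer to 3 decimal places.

r = Cov(s,t) / (s_s · s_t) = 71.65 / (10.26 × 22.38)
  = 71.65 / 229.6188 ≈ 0.312

0.312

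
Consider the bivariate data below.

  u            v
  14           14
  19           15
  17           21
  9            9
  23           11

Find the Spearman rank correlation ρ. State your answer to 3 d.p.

Rank u: 2, 4, 3, 1, 5
Rank v: 3, 4, 5, 1, 2
d = rank(u) − rank(v): -1, 0, -2, 0, 3; Σd² = 14
ρ = 1 − 6Σd² / [n(n²−1)] = 1 − 6×14 / (5×24) = 1 − 84/120 ≈ 0.300

0.300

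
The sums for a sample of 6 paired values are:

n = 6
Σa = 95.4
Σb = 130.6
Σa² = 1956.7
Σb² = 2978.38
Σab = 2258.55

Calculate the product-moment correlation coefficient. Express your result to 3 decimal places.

0.745

r = (nΣab − ΣaΣb) / √[(nΣa² − (Σa)²)(nΣb² − (Σb)²)]
Numerator: 6×2258.55 − 95.4×130.6 = 1092.06
Denominator: √[(11740.2 − 9101.16)(17870.28 − 17056.36)] = √[2639.04 × 813.92] = 1465.5946
r = 1092.06 / 1465.5946 ≈ 0.745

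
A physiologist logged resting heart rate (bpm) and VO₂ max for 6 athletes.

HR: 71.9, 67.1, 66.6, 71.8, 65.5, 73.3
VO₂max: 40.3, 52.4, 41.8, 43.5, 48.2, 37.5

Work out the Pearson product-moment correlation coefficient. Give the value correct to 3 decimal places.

-0.718

n = 6, Σx = 416.2, Σy = 263.7, Σx² = 28925.96, Σy² = 11738.83, Σxy = 18226.64
nΣxy − ΣxΣy = 109359.84 − 109751.94 = -392.1
nΣx² − (Σx)² = 173555.76 − 173222.44 = 333.32; nΣy² − (Σy)² = 70432.98 − 69537.69 = 895.29
r = -392.1 / √(333.32 × 895.29) = -392.1 / 546.2765 ≈ -0.718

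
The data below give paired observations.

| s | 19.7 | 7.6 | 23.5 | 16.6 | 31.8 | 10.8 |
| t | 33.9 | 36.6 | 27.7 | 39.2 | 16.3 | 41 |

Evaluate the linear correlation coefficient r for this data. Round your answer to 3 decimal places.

-0.896

n = 6, Σs = 110, Σt = 194.7, Σs² = 2401.54, Σt² = 6739.39, Σst = 3208.8
nΣst − ΣsΣt = 19252.8 − 21417 = -2164.2
nΣs² − (Σs)² = 14409.24 − 12100 = 2309.24; nΣt² − (Σt)² = 40436.34 − 37908.09 = 2528.25
r = -2164.2 / √(2309.24 × 2528.25) = -2164.2 / 2416.2649 ≈ -0.896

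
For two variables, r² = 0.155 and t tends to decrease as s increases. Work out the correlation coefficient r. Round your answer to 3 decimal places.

-0.394

|r| = √0.155 = 0.394
The association is negative, so r = −0.394.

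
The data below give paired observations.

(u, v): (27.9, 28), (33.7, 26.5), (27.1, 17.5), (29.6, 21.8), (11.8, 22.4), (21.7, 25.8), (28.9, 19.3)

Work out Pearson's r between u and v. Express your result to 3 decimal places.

n = 7, Σu = 180.7, Σv = 161.3, Σu² = 4970.01, Σv² = 3807.63, Σuv = 4175.73
nΣuv − ΣuΣv = 29230.11 − 29146.91 = 83.2
nΣu² − (Σu)² = 34790.07 − 32652.49 = 2137.58; nΣv² − (Σv)² = 26653.41 − 26017.69 = 635.72
r = 83.2 / √(2137.58 × 635.72) = 83.2 / 1165.7197 ≈ 0.071

0.071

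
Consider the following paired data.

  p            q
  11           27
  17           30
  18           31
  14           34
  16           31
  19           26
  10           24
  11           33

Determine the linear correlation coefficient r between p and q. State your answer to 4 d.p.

n = 8, Σp = 116, Σq = 236, Σp² = 1768, Σq² = 7048, Σpq = 3434
nΣpq − ΣpΣq = 27472 − 27376 = 96
nΣp² − (Σp)² = 14144 − 13456 = 688; nΣq² − (Σq)² = 56384 − 55696 = 688
r = 96 / √(688 × 688) = 96 / 688.0000 ≈ 0.1395

0.1395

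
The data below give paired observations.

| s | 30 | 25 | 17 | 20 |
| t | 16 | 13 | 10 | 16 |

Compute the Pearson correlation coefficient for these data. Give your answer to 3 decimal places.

0.609

n = 4, Σs = 92, Σt = 55, Σs² = 2214, Σt² = 781, Σst = 1295
nΣst − ΣsΣt = 5180 − 5060 = 120
nΣs² − (Σs)² = 8856 − 8464 = 392; nΣt² − (Σt)² = 3124 − 3025 = 99
r = 120 / √(392 × 99) = 120 / 196.9975 ≈ 0.609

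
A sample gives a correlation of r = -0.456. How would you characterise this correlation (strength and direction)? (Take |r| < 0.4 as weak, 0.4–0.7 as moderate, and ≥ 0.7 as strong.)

r = -0.456 < 0 so the relationship is negative.
|r| = 0.456, which falls in the moderate range.

moderate negative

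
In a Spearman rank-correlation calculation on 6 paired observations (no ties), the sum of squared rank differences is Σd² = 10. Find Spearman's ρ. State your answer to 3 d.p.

ρ = 1 − 6Σd² / [n(n²−1)] = 1 − 6×10 / (6×35)
  = 1 − 60/210 = 1 − 0.2857 ≈ 0.714

0.714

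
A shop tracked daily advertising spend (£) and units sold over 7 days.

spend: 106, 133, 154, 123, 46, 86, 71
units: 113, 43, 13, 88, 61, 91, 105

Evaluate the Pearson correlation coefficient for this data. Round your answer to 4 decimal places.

-0.5143

n = 7, Σx = 719, Σy = 514, Σx² = 82323, Σy² = 45558, Σxy = 48610
nΣxy − ΣxΣy = 340270 − 369566 = -29296
nΣx² − (Σx)² = 576261 − 516961 = 59300; nΣy² − (Σy)² = 318906 − 264196 = 54710
r = -29296 / √(59300 × 54710) = -29296 / 56958.7833 ≈ -0.5143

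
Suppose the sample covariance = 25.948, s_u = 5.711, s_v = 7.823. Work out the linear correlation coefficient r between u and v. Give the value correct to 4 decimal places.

r = Cov(u,v) / (s_u · s_v) = 25.948 / (5.711 × 7.823)
  = 25.948 / 44.6772 ≈ 0.5808

0.5808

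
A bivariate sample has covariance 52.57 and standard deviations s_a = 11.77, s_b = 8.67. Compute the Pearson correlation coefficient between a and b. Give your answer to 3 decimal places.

0.515

r = Cov(a,b) / (s_a · s_b) = 52.57 / (11.77 × 8.67)
  = 52.57 / 102.0459 ≈ 0.515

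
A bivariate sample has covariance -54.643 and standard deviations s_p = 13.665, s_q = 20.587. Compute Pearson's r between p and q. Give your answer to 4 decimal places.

-0.1942

r = Cov(p,q) / (s_p · s_q) = -54.643 / (13.665 × 20.587)
  = -54.643 / 281.3214 ≈ -0.1942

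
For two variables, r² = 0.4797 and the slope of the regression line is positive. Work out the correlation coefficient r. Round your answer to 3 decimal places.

|r| = √0.4797 = 0.693
The association is positive, so r = 0.693.

0.693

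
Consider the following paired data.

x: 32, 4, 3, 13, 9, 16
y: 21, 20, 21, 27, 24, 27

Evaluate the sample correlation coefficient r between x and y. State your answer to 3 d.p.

n = 6, Σx = 77, Σy = 140, Σx² = 1555, Σy² = 3316, Σxy = 1814
nΣxy − ΣxΣy = 10884 − 10780 = 104
nΣx² − (Σx)² = 9330 − 5929 = 3401; nΣy² − (Σy)² = 19896 − 19600 = 296
r = 104 / √(3401 × 296) = 104 / 1003.3424 ≈ 0.104

0.104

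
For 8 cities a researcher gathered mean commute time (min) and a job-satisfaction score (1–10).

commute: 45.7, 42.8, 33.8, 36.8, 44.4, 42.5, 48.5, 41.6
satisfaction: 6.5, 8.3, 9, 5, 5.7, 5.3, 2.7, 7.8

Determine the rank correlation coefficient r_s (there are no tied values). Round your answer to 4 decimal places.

-0.4286

Rank commute: 7, 5, 1, 2, 6, 4, 8, 3
Rank satisfaction: 5, 7, 8, 2, 4, 3, 1, 6
d = rank(commute) − rank(satisfaction): 2, -2, -7, 0, 2, 1, 7, -3; Σd² = 120
ρ = 1 − 6Σd² / [n(n²−1)] = 1 − 6×120 / (8×63) = 1 − 720/504 ≈ -0.4286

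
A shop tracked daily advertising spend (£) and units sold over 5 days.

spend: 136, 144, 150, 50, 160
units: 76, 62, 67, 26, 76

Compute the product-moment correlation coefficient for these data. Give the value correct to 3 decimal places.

n = 5, Σx = 640, Σy = 307, Σx² = 89832, Σy² = 20561, Σxy = 42774
nΣxy − ΣxΣy = 213870 − 196480 = 17390
nΣx² − (Σx)² = 449160 − 409600 = 39560; nΣy² − (Σy)² = 102805 − 94249 = 8556
r = 17390 / √(39560 × 8556) = 17390 / 18397.6999 ≈ 0.945

0.945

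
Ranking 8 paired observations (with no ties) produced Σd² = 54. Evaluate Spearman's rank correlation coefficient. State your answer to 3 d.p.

0.357

ρ = 1 − 6Σd² / [n(n²−1)] = 1 − 6×54 / (8×63)
  = 1 − 324/504 = 1 − 0.6429 ≈ 0.357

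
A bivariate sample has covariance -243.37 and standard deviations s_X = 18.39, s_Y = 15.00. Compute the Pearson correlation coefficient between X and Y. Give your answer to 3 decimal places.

r = Cov(X,Y) / (s_X · s_Y) = -243.37 / (18.39 × 15.00)
  = -243.37 / 275.8500 ≈ -0.882

-0.882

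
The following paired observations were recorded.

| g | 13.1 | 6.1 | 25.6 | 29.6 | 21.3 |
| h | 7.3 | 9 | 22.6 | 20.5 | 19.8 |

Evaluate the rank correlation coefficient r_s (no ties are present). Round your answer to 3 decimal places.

Rank g: 2, 1, 4, 5, 3
Rank h: 1, 2, 5, 4, 3
d = rank(g) − rank(h): 1, -1, -1, 1, 0; Σd² = 4
ρ = 1 − 6Σd² / [n(n²−1)] = 1 − 6×4 / (5×24) = 1 − 24/120 ≈ 0.800

0.800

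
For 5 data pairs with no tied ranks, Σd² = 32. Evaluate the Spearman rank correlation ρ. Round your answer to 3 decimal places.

-0.600

ρ = 1 − 6Σd² / [n(n²−1)] = 1 − 6×32 / (5×24)
  = 1 − 192/120 = 1 − 1.6000 ≈ -0.600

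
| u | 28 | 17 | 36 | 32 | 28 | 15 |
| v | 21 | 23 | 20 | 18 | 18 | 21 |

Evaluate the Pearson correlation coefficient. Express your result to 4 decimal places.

n = 6, Σu = 156, Σv = 121, Σu² = 4402, Σv² = 2459, Σuv = 3094
nΣuv − ΣuΣv = 18564 − 18876 = -312
nΣu² − (Σu)² = 26412 − 24336 = 2076; nΣv² − (Σv)² = 14754 − 14641 = 113
r = -312 / √(2076 × 113) = -312 / 484.3429 ≈ -0.6442

-0.6442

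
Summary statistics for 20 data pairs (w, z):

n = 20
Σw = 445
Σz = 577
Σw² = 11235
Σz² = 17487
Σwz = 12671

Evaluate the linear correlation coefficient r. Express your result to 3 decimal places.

r = (nΣwz − ΣwΣz) / √[(nΣw² − (Σw)²)(nΣz² − (Σz)²)]
Numerator: 20×12671 − 445×577 = -3345
Denominator: √[(224700 − 198025)(349740 − 332929)] = √[26675 × 16811] = 21176.2467
r = -3345 / 21176.2467 ≈ -0.158

-0.158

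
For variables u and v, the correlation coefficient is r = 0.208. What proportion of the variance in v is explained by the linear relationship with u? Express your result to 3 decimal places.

r² = (0.208)² = 0.043

0.043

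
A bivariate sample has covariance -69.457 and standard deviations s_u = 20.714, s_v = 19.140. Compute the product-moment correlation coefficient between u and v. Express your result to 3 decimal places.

-0.175

r = Cov(u,v) / (s_u · s_v) = -69.457 / (20.714 × 19.140)
  = -69.457 / 396.4660 ≈ -0.175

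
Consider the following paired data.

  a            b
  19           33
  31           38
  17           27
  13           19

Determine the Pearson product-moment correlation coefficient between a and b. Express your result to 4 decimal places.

0.8996

n = 4, Σa = 80, Σb = 117, Σa² = 1780, Σb² = 3623, Σab = 2511
nΣab − ΣaΣb = 10044 − 9360 = 684
nΣa² − (Σa)² = 7120 − 6400 = 720; nΣb² − (Σb)² = 14492 − 13689 = 803
r = 684 / √(720 × 803) = 684 / 760.3683 ≈ 0.8996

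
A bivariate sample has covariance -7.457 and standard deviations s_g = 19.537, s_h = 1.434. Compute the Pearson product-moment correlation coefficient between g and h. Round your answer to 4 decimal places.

r = Cov(g,h) / (s_g · s_h) = -7.457 / (19.537 × 1.434)
  = -7.457 / 28.0161 ≈ -0.2662

-0.2662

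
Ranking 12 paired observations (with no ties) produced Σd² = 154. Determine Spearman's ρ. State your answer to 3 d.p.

ρ = 1 − 6Σd² / [n(n²−1)] = 1 − 6×154 / (12×143)
  = 1 − 924/1716 = 1 − 0.5385 ≈ 0.462

0.462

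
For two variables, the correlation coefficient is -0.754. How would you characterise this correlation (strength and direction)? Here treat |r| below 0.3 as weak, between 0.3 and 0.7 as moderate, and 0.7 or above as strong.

strong negative

r = -0.754 < 0 so the relationship is negative.
|r| = 0.754, which falls in the strong range.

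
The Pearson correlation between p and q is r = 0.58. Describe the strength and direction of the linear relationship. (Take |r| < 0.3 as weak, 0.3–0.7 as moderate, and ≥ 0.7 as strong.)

moderate positive

r = 0.58 > 0 so the relationship is positive.
|r| = 0.58, which falls in the moderate range.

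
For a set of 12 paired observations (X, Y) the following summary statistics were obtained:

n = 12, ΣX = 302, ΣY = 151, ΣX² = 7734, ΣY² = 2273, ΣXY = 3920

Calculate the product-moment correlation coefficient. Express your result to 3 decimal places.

r = (nΣXY − ΣXΣY) / √[(nΣX² − (ΣX)²)(nΣY² − (ΣY)²)]
Numerator: 12×3920 − 302×151 = 1438
Denominator: √[(92808 − 91204)(27276 − 22801)] = √[1604 × 4475] = 2679.1603
r = 1438 / 2679.1603 ≈ 0.537

0.537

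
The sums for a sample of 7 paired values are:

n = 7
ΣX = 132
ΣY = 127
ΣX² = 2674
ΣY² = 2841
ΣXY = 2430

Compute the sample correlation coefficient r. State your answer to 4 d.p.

r = (nΣXY − ΣXΣY) / √[(nΣX² − (ΣX)²)(nΣY² − (ΣY)²)]
Numerator: 7×2430 − 132×127 = 246
Denominator: √[(18718 − 17424)(19887 − 16129)] = √[1294 × 3758] = 2205.1875
r = 246 / 2205.1875 ≈ 0.1116

0.1116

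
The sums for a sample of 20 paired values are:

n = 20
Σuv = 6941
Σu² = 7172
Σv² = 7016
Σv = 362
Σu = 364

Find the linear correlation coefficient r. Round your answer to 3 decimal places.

0.700

r = (nΣuv − ΣuΣv) / √[(nΣu² − (Σu)²)(nΣv² − (Σv)²)]
Numerator: 20×6941 − 364×362 = 7052
Denominator: √[(143440 − 132496)(140320 − 131044)] = √[10944 × 9276] = 10075.5419
r = 7052 / 10075.5419 ≈ 0.700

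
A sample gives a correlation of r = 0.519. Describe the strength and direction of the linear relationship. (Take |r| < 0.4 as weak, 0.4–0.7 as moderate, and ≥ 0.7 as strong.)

r = 0.519 > 0 so the relationship is positive.
|r| = 0.519, which falls in the moderate range.

moderate positive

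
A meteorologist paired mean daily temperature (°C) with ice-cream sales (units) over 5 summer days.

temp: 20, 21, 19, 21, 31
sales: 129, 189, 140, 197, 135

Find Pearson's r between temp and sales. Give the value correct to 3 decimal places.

-0.262

n = 5, Σx = 112, Σy = 790, Σx² = 2604, Σy² = 128996, Σxy = 17531
nΣxy − ΣxΣy = 87655 − 88480 = -825
nΣx² − (Σx)² = 13020 − 12544 = 476; nΣy² − (Σy)² = 644980 − 624100 = 20880
r = -825 / √(476 × 20880) = -825 / 3152.5989 ≈ -0.262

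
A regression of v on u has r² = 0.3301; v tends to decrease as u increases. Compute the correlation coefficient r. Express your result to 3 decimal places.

|r| = √0.3301 = 0.575
The association is negative, so r = −0.575.

-0.575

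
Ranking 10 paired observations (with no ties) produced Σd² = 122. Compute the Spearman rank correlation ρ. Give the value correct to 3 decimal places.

ρ = 1 − 6Σd² / [n(n²−1)] = 1 − 6×122 / (10×99)
  = 1 − 732/990 = 1 − 0.7394 ≈ 0.261

0.261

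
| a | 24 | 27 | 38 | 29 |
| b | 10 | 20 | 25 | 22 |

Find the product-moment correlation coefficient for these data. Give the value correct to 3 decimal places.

0.821

n = 4, Σa = 118, Σb = 77, Σa² = 3590, Σb² = 1609, Σab = 2368
nΣab − ΣaΣb = 9472 − 9086 = 386
nΣa² − (Σa)² = 14360 − 13924 = 436; nΣb² − (Σb)² = 6436 − 5929 = 507
r = 386 / √(436 × 507) = 386 / 470.1617 ≈ 0.821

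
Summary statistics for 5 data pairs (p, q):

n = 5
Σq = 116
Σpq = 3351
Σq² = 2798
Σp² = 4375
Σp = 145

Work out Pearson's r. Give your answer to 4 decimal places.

-0.0965

r = (nΣpq − ΣpΣq) / √[(nΣp² − (Σp)²)(nΣq² − (Σq)²)]
Numerator: 5×3351 − 145×116 = -65
Denominator: √[(21875 − 21025)(13990 − 13456)] = √[850 × 534] = 673.7210
r = -65 / 673.7210 ≈ -0.0965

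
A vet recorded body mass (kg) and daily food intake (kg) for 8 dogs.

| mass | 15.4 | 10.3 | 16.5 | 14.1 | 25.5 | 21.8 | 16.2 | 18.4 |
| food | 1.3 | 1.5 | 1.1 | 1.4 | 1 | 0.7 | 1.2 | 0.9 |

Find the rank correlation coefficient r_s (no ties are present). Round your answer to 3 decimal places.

-0.929

Rank mass: 3, 1, 5, 2, 8, 7, 4, 6
Rank food: 6, 8, 4, 7, 3, 1, 5, 2
d = rank(mass) − rank(food): -3, -7, 1, -5, 5, 6, -1, 4; Σd² = 162
ρ = 1 − 6Σd² / [n(n²−1)] = 1 − 6×162 / (8×63) = 1 − 972/504 ≈ -0.929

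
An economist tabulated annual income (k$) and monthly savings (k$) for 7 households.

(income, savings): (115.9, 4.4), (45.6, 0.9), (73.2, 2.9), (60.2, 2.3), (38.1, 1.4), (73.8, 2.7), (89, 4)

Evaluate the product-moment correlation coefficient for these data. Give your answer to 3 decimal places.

0.956

n = 7, Σx = 495.8, Σy = 18.6, Σx² = 39313.5, Σy² = 59.12, Σxy = 1510.34
nΣxy − ΣxΣy = 10572.38 − 9221.88 = 1350.5
nΣx² − (Σx)² = 275194.5 − 245817.64 = 29376.86; nΣy² − (Σy)² = 413.84 − 345.96 = 67.88
r = 1350.5 / √(29376.86 × 67.88) = 1350.5 / 1412.1265 ≈ 0.956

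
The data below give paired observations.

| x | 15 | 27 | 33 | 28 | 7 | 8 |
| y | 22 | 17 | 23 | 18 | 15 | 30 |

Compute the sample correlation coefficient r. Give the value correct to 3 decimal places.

-0.203

n = 6, Σx = 118, Σy = 125, Σx² = 2940, Σy² = 2751, Σxy = 2397
nΣxy − ΣxΣy = 14382 − 14750 = -368
nΣx² − (Σx)² = 17640 − 13924 = 3716; nΣy² − (Σy)² = 16506 − 15625 = 881
r = -368 / √(3716 × 881) = -368 / 1809.3634 ≈ -0.203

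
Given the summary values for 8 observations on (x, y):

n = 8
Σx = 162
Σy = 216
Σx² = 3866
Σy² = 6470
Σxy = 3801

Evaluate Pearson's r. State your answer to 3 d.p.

r = (nΣxy − ΣxΣy) / √[(nΣx² − (Σx)²)(nΣy² − (Σy)²)]
Numerator: 8×3801 − 162×216 = -4584
Denominator: √[(30928 − 26244)(51760 − 46656)] = √[4684 × 5104] = 4889.4924
r = -4584 / 4889.4924 ≈ -0.938

-0.938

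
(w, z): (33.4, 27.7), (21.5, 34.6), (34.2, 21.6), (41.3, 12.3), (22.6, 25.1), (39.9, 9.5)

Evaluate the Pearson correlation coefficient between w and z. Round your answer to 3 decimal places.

-0.858

n = 6, Σw = 192.9, Σz = 130.8, Σw² = 6555.91, Σz² = 3302.56, Σwz = 3862.1
nΣwz − ΣwΣz = 23172.6 − 25231.32 = -2058.72
nΣw² − (Σw)² = 39335.46 − 37210.41 = 2125.05; nΣz² − (Σz)² = 19815.36 − 17108.64 = 2706.72
r = -2058.72 / √(2125.05 × 2706.72) = -2058.72 / 2398.3151 ≈ -0.858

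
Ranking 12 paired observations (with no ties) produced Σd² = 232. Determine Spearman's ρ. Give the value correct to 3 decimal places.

ρ = 1 − 6Σd² / [n(n²−1)] = 1 − 6×232 / (12×143)
  = 1 − 1392/1716 = 1 − 0.8112 ≈ 0.189

0.189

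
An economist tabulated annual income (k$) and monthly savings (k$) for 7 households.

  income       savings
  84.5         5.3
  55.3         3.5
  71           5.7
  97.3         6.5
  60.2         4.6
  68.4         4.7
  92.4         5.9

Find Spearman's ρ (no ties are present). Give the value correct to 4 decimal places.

0.9643

Rank income: 5, 1, 4, 7, 2, 3, 6
Rank savings: 4, 1, 5, 7, 2, 3, 6
d = rank(income) − rank(savings): 1, 0, -1, 0, 0, 0, 0; Σd² = 2
ρ = 1 − 6Σd² / [n(n²−1)] = 1 − 6×2 / (7×48) = 1 − 12/336 ≈ 0.9643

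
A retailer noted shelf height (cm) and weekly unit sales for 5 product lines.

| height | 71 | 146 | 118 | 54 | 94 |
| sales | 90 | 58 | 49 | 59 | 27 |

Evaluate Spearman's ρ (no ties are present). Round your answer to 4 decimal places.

Rank height: 2, 5, 4, 1, 3
Rank sales: 5, 3, 2, 4, 1
d = rank(height) − rank(sales): -3, 2, 2, -3, 2; Σd² = 30
ρ = 1 − 6Σd² / [n(n²−1)] = 1 − 6×30 / (5×24) = 1 − 180/120 ≈ -0.5000

-0.5000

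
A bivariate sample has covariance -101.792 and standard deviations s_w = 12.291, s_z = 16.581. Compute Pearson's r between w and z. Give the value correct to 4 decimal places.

r = Cov(w,z) / (s_w · s_z) = -101.792 / (12.291 × 16.581)
  = -101.792 / 203.7971 ≈ -0.4995

-0.4995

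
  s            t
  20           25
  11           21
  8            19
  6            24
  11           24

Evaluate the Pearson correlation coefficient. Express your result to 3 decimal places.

n = 5, Σs = 56, Σt = 113, Σs² = 742, Σt² = 2579, Σst = 1291
nΣst − ΣsΣt = 6455 − 6328 = 127
nΣs² − (Σs)² = 3710 − 3136 = 574; nΣt² − (Σt)² = 12895 − 12769 = 126
r = 127 / √(574 × 126) = 127 / 268.9312 ≈ 0.472

0.472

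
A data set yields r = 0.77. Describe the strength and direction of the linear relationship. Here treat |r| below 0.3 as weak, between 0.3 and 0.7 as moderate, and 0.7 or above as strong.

strong positive

r = 0.77 > 0 so the relationship is positive.
|r| = 0.77, which falls in the strong range.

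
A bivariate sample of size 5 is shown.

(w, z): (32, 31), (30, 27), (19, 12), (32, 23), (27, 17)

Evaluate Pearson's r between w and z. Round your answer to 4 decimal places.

0.8764

n = 5, Σw = 140, Σz = 110, Σw² = 4038, Σz² = 2652, Σwz = 3225
nΣwz − ΣwΣz = 16125 − 15400 = 725
nΣw² − (Σw)² = 20190 − 19600 = 590; nΣz² − (Σz)² = 13260 − 12100 = 1160
r = 725 / √(590 × 1160) = 725 / 827.2847 ≈ 0.8764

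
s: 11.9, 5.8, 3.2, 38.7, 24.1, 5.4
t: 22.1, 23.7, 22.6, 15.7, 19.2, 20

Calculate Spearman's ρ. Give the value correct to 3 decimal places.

-0.714

Rank s: 4, 3, 1, 6, 5, 2
Rank t: 4, 6, 5, 1, 2, 3
d = rank(s) − rank(t): 0, -3, -4, 5, 3, -1; Σd² = 60
ρ = 1 − 6Σd² / [n(n²−1)] = 1 − 6×60 / (6×35) = 1 − 360/210 ≈ -0.714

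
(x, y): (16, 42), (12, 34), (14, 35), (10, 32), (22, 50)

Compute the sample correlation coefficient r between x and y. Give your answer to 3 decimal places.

0.980

n = 5, Σx = 74, Σy = 193, Σx² = 1180, Σy² = 7669, Σxy = 2990
nΣxy − ΣxΣy = 14950 − 14282 = 668
nΣx² − (Σx)² = 5900 − 5476 = 424; nΣy² − (Σy)² = 38345 − 37249 = 1096
r = 668 / √(424 × 1096) = 668 / 681.6920 ≈ 0.980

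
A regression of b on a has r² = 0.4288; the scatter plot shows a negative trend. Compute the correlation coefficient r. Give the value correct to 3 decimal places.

-0.655

|r| = √0.4288 = 0.655
The association is negative, so r = −0.655.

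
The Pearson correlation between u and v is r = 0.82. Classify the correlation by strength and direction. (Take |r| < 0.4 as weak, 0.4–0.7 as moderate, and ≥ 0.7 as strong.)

r = 0.82 > 0 so the relationship is positive.
|r| = 0.82, which falls in the strong range.

strong positive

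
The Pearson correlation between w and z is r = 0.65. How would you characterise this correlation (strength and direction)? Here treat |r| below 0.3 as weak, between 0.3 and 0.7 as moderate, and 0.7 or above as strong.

r = 0.65 > 0 so the relationship is positive.
|r| = 0.65, which falls in the moderate range.

moderate positive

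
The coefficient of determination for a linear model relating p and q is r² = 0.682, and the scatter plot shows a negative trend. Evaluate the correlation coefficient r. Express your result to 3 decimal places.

-0.826

|r| = √0.682 = 0.826
The association is negative, so r = −0.826.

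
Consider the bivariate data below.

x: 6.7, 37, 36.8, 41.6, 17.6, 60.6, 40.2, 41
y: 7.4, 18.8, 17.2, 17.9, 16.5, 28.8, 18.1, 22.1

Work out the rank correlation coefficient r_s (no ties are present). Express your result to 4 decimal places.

0.8333

Rank x: 1, 4, 3, 7, 2, 8, 5, 6
Rank y: 1, 6, 3, 4, 2, 8, 5, 7
d = rank(x) − rank(y): 0, -2, 0, 3, 0, 0, 0, -1; Σd² = 14
ρ = 1 − 6Σd² / [n(n²−1)] = 1 − 6×14 / (8×63) = 1 − 84/504 ≈ 0.8333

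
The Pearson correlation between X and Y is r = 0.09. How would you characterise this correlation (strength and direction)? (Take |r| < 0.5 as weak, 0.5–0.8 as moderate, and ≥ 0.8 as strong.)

r = 0.09 > 0 so the relationship is positive.
|r| = 0.09, which falls in the weak range.

weak positive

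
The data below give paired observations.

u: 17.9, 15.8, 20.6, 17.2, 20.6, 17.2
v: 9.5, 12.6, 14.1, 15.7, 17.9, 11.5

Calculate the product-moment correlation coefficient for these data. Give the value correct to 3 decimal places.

0.511

n = 6, Σu = 109.3, Σv = 81.3, Σu² = 2010.45, Σv² = 1146.97, Σuv = 1496.17
nΣuv − ΣuΣv = 8977.02 − 8886.09 = 90.93
nΣu² − (Σu)² = 12062.7 − 11946.49 = 116.21; nΣv² − (Σv)² = 6881.82 − 6609.69 = 272.13
r = 90.93 / √(116.21 × 272.13) = 90.93 / 177.8320 ≈ 0.511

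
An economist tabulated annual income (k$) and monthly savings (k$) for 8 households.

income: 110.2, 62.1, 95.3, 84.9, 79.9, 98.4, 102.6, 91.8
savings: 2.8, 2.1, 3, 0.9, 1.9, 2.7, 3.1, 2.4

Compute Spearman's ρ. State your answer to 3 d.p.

Rank income: 8, 1, 5, 3, 2, 6, 7, 4
Rank savings: 6, 3, 7, 1, 2, 5, 8, 4
d = rank(income) − rank(savings): 2, -2, -2, 2, 0, 1, -1, 0; Σd² = 18
ρ = 1 − 6Σd² / [n(n²−1)] = 1 − 6×18 / (8×63) = 1 − 108/504 ≈ 0.786

0.786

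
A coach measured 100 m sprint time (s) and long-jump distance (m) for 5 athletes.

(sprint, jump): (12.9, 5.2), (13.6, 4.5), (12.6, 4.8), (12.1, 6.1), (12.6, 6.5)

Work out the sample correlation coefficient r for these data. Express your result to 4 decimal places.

n = 5, Σx = 63.8, Σy = 27.1, Σx² = 815.3, Σy² = 149.79, Σxy = 344.47
nΣxy − ΣxΣy = 1722.35 − 1728.98 = -6.63
nΣx² − (Σx)² = 4076.5 − 4070.44 = 6.06; nΣy² − (Σy)² = 748.95 − 734.41 = 14.54
r = -6.63 / √(6.06 × 14.54) = -6.63 / 9.3868 ≈ -0.7063

-0.7063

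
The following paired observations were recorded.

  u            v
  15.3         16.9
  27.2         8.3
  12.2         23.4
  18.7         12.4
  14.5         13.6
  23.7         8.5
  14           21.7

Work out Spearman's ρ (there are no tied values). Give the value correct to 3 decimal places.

-0.964

Rank u: 4, 7, 1, 5, 3, 6, 2
Rank v: 5, 1, 7, 3, 4, 2, 6
d = rank(u) − rank(v): -1, 6, -6, 2, -1, 4, -4; Σd² = 110
ρ = 1 − 6Σd² / [n(n²−1)] = 1 − 6×110 / (7×48) = 1 − 660/336 ≈ -0.964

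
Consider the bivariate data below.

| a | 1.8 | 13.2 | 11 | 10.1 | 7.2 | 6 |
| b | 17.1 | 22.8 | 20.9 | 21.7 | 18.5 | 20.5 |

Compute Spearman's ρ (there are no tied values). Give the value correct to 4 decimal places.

Rank a: 1, 6, 5, 4, 3, 2
Rank b: 1, 6, 4, 5, 2, 3
d = rank(a) − rank(b): 0, 0, 1, -1, 1, -1; Σd² = 4
ρ = 1 − 6Σd² / [n(n²−1)] = 1 − 6×4 / (6×35) = 1 − 24/210 ≈ 0.8857

0.8857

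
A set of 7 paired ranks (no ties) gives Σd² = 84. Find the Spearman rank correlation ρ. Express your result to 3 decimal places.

-0.500

ρ = 1 − 6Σd² / [n(n²−1)] = 1 − 6×84 / (7×48)
  = 1 − 504/336 = 1 − 1.5000 ≈ -0.500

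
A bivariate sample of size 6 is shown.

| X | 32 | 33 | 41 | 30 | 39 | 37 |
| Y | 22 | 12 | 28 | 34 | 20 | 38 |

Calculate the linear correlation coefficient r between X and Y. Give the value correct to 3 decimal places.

n = 6, ΣX = 212, ΣY = 154, ΣX² = 7584, ΣY² = 4412, ΣXY = 5454
nΣXY − ΣXΣY = 32724 − 32648 = 76
nΣX² − (ΣX)² = 45504 − 44944 = 560; nΣY² − (ΣY)² = 26472 − 23716 = 2756
r = 76 / √(560 × 2756) = 76 / 1242.3204 ≈ 0.061

0.061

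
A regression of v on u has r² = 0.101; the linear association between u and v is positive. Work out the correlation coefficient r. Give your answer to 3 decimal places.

0.318

|r| = √0.101 = 0.318
The association is positive, so r = 0.318.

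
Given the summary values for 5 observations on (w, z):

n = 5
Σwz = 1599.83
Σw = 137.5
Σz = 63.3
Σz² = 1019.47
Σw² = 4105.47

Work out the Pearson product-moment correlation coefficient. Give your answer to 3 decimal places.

-0.530

r = (nΣwz − ΣwΣz) / √[(nΣw² − (Σw)²)(nΣz² − (Σz)²)]
Numerator: 5×1599.83 − 137.5×63.3 = -704.6
Denominator: √[(20527.35 − 18906.25)(5097.35 − 4006.89)] = √[1621.1 × 1090.46] = 1329.5656
r = -704.6 / 1329.5656 ≈ -0.530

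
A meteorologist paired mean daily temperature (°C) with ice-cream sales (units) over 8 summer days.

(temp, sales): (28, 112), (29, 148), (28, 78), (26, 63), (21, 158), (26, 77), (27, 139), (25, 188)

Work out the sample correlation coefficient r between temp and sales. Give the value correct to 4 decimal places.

n = 8, Σx = 210, Σy = 963, Σx² = 5556, Σy² = 130059, Σxy = 25023
nΣxy − ΣxΣy = 200184 − 202230 = -2046
nΣx² − (Σx)² = 44448 − 44100 = 348; nΣy² − (Σy)² = 1040472 − 927369 = 113103
r = -2046 / √(348 × 113103) = -2046 / 6273.7424 ≈ -0.3261

-0.3261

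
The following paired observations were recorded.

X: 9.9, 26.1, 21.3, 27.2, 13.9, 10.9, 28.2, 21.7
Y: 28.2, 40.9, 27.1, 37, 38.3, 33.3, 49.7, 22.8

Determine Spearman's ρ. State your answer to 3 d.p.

0.500

Rank X: 1, 6, 4, 7, 3, 2, 8, 5
Rank Y: 3, 7, 2, 5, 6, 4, 8, 1
d = rank(X) − rank(Y): -2, -1, 2, 2, -3, -2, 0, 4; Σd² = 42
ρ = 1 − 6Σd² / [n(n²−1)] = 1 − 6×42 / (8×63) = 1 − 252/504 ≈ 0.500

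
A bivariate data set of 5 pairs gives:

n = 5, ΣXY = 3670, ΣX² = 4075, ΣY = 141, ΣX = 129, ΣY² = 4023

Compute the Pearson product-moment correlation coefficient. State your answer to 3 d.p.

r = (nΣXY − ΣXΣY) / √[(nΣX² − (ΣX)²)(nΣY² − (ΣY)²)]
Numerator: 5×3670 − 129×141 = 161
Denominator: √[(20375 − 16641)(20115 − 19881)] = √[3734 × 234] = 934.7492
r = 161 / 934.7492 ≈ 0.172

0.172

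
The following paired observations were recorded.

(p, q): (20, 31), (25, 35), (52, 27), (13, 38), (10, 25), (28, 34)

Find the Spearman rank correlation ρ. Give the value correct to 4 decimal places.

0.0286

Rank p: 3, 4, 6, 2, 1, 5
Rank q: 3, 5, 2, 6, 1, 4
d = rank(p) − rank(q): 0, -1, 4, -4, 0, 1; Σd² = 34
ρ = 1 − 6Σd² / [n(n²−1)] = 1 − 6×34 / (6×35) = 1 − 204/210 ≈ 0.0286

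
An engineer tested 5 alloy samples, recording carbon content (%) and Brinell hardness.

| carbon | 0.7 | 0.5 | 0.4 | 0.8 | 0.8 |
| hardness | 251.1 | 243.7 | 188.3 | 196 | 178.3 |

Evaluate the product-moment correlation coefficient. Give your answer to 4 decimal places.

n = 5, Σx = 3.2, Σy = 1057.4, Σx² = 2.18, Σy² = 228104.68, Σxy = 672.38
nΣxy − ΣxΣy = 3361.9 − 3383.68 = -21.78
nΣx² − (Σx)² = 10.9 − 10.24 = 0.66; nΣy² − (Σy)² = 1140523.4 − 1118094.76 = 22428.64
r = -21.78 / √(0.66 × 22428.64) = -21.78 / 121.6672 ≈ -0.1790

-0.1790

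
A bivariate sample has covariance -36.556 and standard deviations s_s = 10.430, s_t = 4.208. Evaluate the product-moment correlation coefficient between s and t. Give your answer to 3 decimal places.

-0.833

r = Cov(s,t) / (s_s · s_t) = -36.556 / (10.430 × 4.208)
  = -36.556 / 43.8894 ≈ -0.833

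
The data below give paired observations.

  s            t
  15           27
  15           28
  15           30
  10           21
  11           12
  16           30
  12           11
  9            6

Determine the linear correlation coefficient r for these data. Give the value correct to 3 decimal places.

n = 8, Σs = 103, Σt = 165, Σs² = 1377, Σt² = 4055, Σst = 2283
nΣst − ΣsΣt = 18264 − 16995 = 1269
nΣs² − (Σs)² = 11016 − 10609 = 407; nΣt² − (Σt)² = 32440 − 27225 = 5215
r = 1269 / √(407 × 5215) = 1269 / 1456.8819 ≈ 0.871

0.871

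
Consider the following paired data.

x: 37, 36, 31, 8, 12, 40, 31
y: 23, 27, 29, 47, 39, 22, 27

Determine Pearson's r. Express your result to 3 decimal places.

n = 7, Σx = 195, Σy = 214, Σx² = 6395, Σy² = 7042, Σxy = 5283
nΣxy − ΣxΣy = 36981 − 41730 = -4749
nΣx² − (Σx)² = 44765 − 38025 = 6740; nΣy² − (Σy)² = 49294 − 45796 = 3498
r = -4749 / √(6740 × 3498) = -4749 / 4855.5659 ≈ -0.978

-0.978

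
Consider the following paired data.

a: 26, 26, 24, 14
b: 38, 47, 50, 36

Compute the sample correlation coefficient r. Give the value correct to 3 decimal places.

0.567

n = 4, Σa = 90, Σb = 171, Σa² = 2124, Σb² = 7449, Σab = 3914
nΣab − ΣaΣb = 15656 − 15390 = 266
nΣa² − (Σa)² = 8496 − 8100 = 396; nΣb² − (Σb)² = 29796 − 29241 = 555
r = 266 / √(396 × 555) = 266 / 468.8070 ≈ 0.567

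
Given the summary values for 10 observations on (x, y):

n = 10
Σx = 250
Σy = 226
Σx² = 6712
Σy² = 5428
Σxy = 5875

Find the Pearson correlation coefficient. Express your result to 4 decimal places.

0.5848

r = (nΣxy − ΣxΣy) / √[(nΣx² − (Σx)²)(nΣy² − (Σy)²)]
Numerator: 10×5875 − 250×226 = 2250
Denominator: √[(67120 − 62500)(54280 − 51076)] = √[4620 × 3204] = 3847.3991
r = 2250 / 3847.3991 ≈ 0.5848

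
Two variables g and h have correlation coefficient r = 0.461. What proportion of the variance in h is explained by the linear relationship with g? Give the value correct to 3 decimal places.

r² = (0.461)² = 0.213

0.213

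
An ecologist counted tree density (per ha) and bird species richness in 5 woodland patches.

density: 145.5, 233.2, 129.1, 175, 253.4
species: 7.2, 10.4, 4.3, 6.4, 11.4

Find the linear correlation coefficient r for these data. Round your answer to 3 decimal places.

0.951

n = 5, Σx = 936.2, Σy = 39.7, Σx² = 187055.86, Σy² = 349.41, Σxy = 8036.77
nΣxy − ΣxΣy = 40183.85 − 37167.14 = 3016.71
nΣx² − (Σx)² = 935279.3 − 876470.44 = 58808.86; nΣy² − (Σy)² = 1747.05 − 1576.09 = 170.96
r = 3016.71 / √(58808.86 × 170.96) = 3016.71 / 3170.7984 ≈ 0.951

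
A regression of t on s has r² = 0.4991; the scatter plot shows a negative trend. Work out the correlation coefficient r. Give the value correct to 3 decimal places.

-0.706

|r| = √0.4991 = 0.706
The association is negative, so r = −0.706.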